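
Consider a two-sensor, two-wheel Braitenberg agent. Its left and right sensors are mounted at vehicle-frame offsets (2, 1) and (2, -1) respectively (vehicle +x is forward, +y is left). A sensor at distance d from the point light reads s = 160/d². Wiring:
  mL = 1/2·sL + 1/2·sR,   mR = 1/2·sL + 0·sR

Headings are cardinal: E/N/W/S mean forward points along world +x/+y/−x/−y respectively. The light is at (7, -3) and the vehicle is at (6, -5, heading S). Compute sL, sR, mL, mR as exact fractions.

left sensor world pos  = (7, -7); dL² = 16
right sensor world pos = (5, -7); dR² = 20
sL = 160/16 = 10
sR = 160/20 = 8
mL = 1/2·sL + 1/2·sR = 9
mR = 1/2·sL + 0·sR = 5

10 8 9 5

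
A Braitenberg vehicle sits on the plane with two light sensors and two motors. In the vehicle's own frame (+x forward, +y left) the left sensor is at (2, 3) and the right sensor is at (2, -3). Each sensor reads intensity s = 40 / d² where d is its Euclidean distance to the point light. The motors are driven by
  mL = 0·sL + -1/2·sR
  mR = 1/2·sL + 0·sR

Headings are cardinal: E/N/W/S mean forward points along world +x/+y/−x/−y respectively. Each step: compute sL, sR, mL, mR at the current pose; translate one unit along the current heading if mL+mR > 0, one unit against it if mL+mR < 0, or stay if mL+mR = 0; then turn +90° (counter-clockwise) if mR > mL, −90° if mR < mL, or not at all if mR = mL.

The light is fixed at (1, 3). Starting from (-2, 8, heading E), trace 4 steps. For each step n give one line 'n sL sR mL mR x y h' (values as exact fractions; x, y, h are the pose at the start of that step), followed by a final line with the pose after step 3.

n=0: pose=(-2,8,E); sL=8/13, sR=8; mL=-4, mR=4/13; mL+mR=-48/13 → advance -1; mR−mL=56/13 → turn +1·90°
n=1: pose=(-3,8,N); sL=20/49, sR=4/5; mL=-2/5, mR=10/49; mL+mR=-48/245 → advance -1; mR−mL=148/245 → turn +1·90°
n=2: pose=(-3,7,W); sL=40/37, sR=8/17; mL=-4/17, mR=20/37; mL+mR=192/629 → advance +1; mR−mL=488/629 → turn +1·90°
n=3: pose=(-4,7,S); sL=5, sR=10/17; mL=-5/17, mR=5/2; mL+mR=75/34 → advance +1; mR−mL=95/34 → turn +1·90°

0 8/13 8 -4 4/13 -2 8 E
1 20/49 4/5 -2/5 10/49 -3 8 N
2 40/37 8/17 -4/17 20/37 -3 7 W
3 5 10/17 -5/17 5/2 -4 7 S
final -4 6 E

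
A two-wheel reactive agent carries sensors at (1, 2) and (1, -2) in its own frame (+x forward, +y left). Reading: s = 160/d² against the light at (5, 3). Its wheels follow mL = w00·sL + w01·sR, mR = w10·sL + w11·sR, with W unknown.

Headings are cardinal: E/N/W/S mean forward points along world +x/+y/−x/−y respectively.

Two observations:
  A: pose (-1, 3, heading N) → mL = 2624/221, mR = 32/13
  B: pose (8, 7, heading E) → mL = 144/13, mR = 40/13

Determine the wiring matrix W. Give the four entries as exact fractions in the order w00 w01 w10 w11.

1 1 1 0

obs A: pose=(-1,3,N) → sL=32/13, sR=160/17, mL=2624/221, mR=32/13
obs B: pose=(8,7,E) → sL=40/13, sR=8, mL=144/13, mR=40/13
sensor matrix S = [[32/13, 160/17], [40/13, 8]]; det S = -2048/221
solve [mL_A; mL_B] = S·[w00; w01] and [mR_A; mR_B] = S·[w10; w11]:
  w00 = 1, w01 = 1, w10 = 1, w11 = 0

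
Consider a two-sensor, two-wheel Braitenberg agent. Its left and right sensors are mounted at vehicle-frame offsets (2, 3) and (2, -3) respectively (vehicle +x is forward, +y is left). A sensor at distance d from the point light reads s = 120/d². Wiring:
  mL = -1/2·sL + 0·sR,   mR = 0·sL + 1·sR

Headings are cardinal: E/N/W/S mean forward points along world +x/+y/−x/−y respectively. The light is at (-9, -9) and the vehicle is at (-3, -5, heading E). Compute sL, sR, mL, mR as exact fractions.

left sensor world pos  = (-1, -2); dL² = 113
right sensor world pos = (-1, -8); dR² = 65
sL = 120/113 = 120/113
sR = 120/65 = 24/13
mL = -1/2·sL + 0·sR = -60/113
mR = 0·sL + 1·sR = 24/13

120/113 24/13 -60/113 24/13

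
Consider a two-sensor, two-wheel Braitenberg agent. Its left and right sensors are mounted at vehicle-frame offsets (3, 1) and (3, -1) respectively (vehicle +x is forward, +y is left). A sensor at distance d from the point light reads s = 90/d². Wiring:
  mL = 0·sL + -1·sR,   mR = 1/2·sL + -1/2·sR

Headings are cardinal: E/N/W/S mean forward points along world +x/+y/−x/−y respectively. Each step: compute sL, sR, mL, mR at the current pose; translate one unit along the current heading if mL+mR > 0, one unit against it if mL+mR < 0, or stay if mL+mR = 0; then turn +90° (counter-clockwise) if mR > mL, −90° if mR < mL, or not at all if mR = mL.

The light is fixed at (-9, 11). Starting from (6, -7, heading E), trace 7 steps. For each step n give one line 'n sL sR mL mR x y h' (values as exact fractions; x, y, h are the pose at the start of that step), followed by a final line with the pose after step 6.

n=0: pose=(6,-7,E); sL=90/613, sR=18/137; mL=-18/137, mR=648/83981; mL+mR=-10386/83981 → advance -1; mR−mL=11682/83981 → turn +1·90°
n=1: pose=(5,-7,N); sL=45/197, sR=1/5; mL=-1/5, mR=14/985; mL+mR=-183/985 → advance -1; mR−mL=211/985 → turn +1·90°
n=2: pose=(5,-8,W); sL=90/521, sR=18/89; mL=-18/89, mR=-684/46369; mL+mR=-10062/46369 → advance -1; mR−mL=8694/46369 → turn +1·90°
n=3: pose=(6,-8,S); sL=9/74, sR=9/68; mL=-9/68, mR=-27/5032; mL+mR=-693/5032 → advance -1; mR−mL=639/5032 → turn +1·90°
n=4: pose=(6,-7,E); sL=90/613, sR=18/137; mL=-18/137, mR=648/83981; mL+mR=-10386/83981 → advance -1; mR−mL=11682/83981 → turn +1·90°
n=5: pose=(5,-7,N); sL=45/197, sR=1/5; mL=-1/5, mR=14/985; mL+mR=-183/985 → advance -1; mR−mL=211/985 → turn +1·90°
n=6: pose=(5,-8,W); sL=90/521, sR=18/89; mL=-18/89, mR=-684/46369; mL+mR=-10062/46369 → advance -1; mR−mL=8694/46369 → turn +1·90°

0 90/613 18/137 -18/137 648/83981 6 -7 E
1 45/197 1/5 -1/5 14/985 5 -7 N
2 90/521 18/89 -18/89 -684/46369 5 -8 W
3 9/74 9/68 -9/68 -27/5032 6 -8 S
4 90/613 18/137 -18/137 648/83981 6 -7 E
5 45/197 1/5 -1/5 14/985 5 -7 N
6 90/521 18/89 -18/89 -684/46369 5 -8 W
final 6 -8 S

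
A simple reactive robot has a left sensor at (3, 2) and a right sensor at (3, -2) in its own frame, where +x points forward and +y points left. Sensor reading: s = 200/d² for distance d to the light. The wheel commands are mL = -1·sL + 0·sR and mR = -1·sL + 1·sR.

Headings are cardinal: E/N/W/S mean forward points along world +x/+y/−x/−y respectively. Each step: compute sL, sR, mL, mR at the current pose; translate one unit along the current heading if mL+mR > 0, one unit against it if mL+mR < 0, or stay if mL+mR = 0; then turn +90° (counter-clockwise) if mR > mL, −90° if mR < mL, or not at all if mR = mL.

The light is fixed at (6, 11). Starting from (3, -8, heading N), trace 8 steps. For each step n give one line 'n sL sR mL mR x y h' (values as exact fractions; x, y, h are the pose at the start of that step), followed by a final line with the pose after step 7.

0 200/281 200/257 -200/281 4800/72217 3 -8 N
1 5/13 5/9 -5/13 20/117 3 -9 W
2 200/529 40/109 -200/529 -640/57661 4 -9 S
3 20/29 100/221 -20/29 -1520/6409 4 -8 E
4 200/281 200/257 -200/281 4800/72217 3 -8 N
5 5/13 5/9 -5/13 20/117 3 -9 W
6 200/529 40/109 -200/529 -640/57661 4 -9 S
7 20/29 100/221 -20/29 -1520/6409 4 -8 E
final 3 -8 N

n=0: pose=(3,-8,N); sL=200/281, sR=200/257; mL=-200/281, mR=4800/72217; mL+mR=-46600/72217 → advance -1; mR−mL=200/257 → turn +1·90°
n=1: pose=(3,-9,W); sL=5/13, sR=5/9; mL=-5/13, mR=20/117; mL+mR=-25/117 → advance -1; mR−mL=5/9 → turn +1·90°
n=2: pose=(4,-9,S); sL=200/529, sR=40/109; mL=-200/529, mR=-640/57661; mL+mR=-22440/57661 → advance -1; mR−mL=40/109 → turn +1·90°
n=3: pose=(4,-8,E); sL=20/29, sR=100/221; mL=-20/29, mR=-1520/6409; mL+mR=-5940/6409 → advance -1; mR−mL=100/221 → turn +1·90°
n=4: pose=(3,-8,N); sL=200/281, sR=200/257; mL=-200/281, mR=4800/72217; mL+mR=-46600/72217 → advance -1; mR−mL=200/257 → turn +1·90°
n=5: pose=(3,-9,W); sL=5/13, sR=5/9; mL=-5/13, mR=20/117; mL+mR=-25/117 → advance -1; mR−mL=5/9 → turn +1·90°
n=6: pose=(4,-9,S); sL=200/529, sR=40/109; mL=-200/529, mR=-640/57661; mL+mR=-22440/57661 → advance -1; mR−mL=40/109 → turn +1·90°
n=7: pose=(4,-8,E); sL=20/29, sR=100/221; mL=-20/29, mR=-1520/6409; mL+mR=-5940/6409 → advance -1; mR−mL=100/221 → turn +1·90°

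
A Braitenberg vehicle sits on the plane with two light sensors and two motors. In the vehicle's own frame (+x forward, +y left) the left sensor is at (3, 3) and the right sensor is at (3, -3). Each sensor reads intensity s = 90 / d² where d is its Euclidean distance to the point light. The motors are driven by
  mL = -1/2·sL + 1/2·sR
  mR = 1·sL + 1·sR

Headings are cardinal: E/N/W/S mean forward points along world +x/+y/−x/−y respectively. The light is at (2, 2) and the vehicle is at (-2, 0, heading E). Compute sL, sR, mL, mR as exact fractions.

45 45/13 -270/13 630/13

left sensor world pos  = (1, 3); dL² = 2
right sensor world pos = (1, -3); dR² = 26
sL = 90/2 = 45
sR = 90/26 = 45/13
mL = -1/2·sL + 1/2·sR = -270/13
mR = 1·sL + 1·sR = 630/13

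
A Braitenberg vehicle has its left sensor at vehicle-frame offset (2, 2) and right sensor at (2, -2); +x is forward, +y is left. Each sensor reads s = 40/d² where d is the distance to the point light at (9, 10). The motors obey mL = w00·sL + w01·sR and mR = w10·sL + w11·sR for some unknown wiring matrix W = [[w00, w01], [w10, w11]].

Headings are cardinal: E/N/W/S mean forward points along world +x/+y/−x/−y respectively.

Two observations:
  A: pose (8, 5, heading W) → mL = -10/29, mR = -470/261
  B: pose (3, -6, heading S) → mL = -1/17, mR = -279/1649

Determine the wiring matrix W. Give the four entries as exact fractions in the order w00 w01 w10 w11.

-1/2 0 -1 -1/2

obs A: pose=(8,5,W) → sL=20/29, sR=20/9, mL=-10/29, mR=-470/261
obs B: pose=(3,-6,S) → sL=2/17, sR=10/97, mL=-1/17, mR=-279/1649
sensor matrix S = [[20/29, 20/9], [2/17, 10/97]]; det S = -81920/430389
solve [mL_A; mL_B] = S·[w00; w01] and [mR_A; mR_B] = S·[w10; w11]:
  w00 = -1/2, w01 = 0, w10 = -1, w11 = -1/2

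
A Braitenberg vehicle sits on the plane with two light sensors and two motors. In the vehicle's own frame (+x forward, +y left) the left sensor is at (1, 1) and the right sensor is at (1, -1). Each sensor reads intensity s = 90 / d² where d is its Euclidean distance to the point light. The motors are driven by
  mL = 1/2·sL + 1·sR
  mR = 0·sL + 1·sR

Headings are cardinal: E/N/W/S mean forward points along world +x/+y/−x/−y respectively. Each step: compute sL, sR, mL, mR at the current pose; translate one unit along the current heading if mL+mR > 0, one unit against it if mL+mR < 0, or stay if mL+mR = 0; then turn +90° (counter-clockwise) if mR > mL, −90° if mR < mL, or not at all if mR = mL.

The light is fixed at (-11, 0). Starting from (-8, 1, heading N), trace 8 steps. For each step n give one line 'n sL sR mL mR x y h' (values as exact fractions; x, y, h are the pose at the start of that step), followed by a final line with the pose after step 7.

0 45/4 9/2 81/8 9/2 -8 1 N
1 18/5 90/17 603/85 90/17 -8 2 E
2 45/13 9 279/26 9 -7 2 S
3 10 90/13 155/13 90/13 -7 1 W
4 45/4 9/2 81/8 9/2 -8 1 N
5 18/5 90/17 603/85 90/17 -8 2 E
6 45/13 9 279/26 9 -7 2 S
7 10 90/13 155/13 90/13 -7 1 W
final -8 1 N

n=0: pose=(-8,1,N); sL=45/4, sR=9/2; mL=81/8, mR=9/2; mL+mR=117/8 → advance +1; mR−mL=-45/8 → turn -1·90°
n=1: pose=(-8,2,E); sL=18/5, sR=90/17; mL=603/85, mR=90/17; mL+mR=1053/85 → advance +1; mR−mL=-9/5 → turn -1·90°
n=2: pose=(-7,2,S); sL=45/13, sR=9; mL=279/26, mR=9; mL+mR=513/26 → advance +1; mR−mL=-45/26 → turn -1·90°
n=3: pose=(-7,1,W); sL=10, sR=90/13; mL=155/13, mR=90/13; mL+mR=245/13 → advance +1; mR−mL=-5 → turn -1·90°
n=4: pose=(-8,1,N); sL=45/4, sR=9/2; mL=81/8, mR=9/2; mL+mR=117/8 → advance +1; mR−mL=-45/8 → turn -1·90°
n=5: pose=(-8,2,E); sL=18/5, sR=90/17; mL=603/85, mR=90/17; mL+mR=1053/85 → advance +1; mR−mL=-9/5 → turn -1·90°
n=6: pose=(-7,2,S); sL=45/13, sR=9; mL=279/26, mR=9; mL+mR=513/26 → advance +1; mR−mL=-45/26 → turn -1·90°
n=7: pose=(-7,1,W); sL=10, sR=90/13; mL=155/13, mR=90/13; mL+mR=245/13 → advance +1; mR−mL=-5 → turn -1·90°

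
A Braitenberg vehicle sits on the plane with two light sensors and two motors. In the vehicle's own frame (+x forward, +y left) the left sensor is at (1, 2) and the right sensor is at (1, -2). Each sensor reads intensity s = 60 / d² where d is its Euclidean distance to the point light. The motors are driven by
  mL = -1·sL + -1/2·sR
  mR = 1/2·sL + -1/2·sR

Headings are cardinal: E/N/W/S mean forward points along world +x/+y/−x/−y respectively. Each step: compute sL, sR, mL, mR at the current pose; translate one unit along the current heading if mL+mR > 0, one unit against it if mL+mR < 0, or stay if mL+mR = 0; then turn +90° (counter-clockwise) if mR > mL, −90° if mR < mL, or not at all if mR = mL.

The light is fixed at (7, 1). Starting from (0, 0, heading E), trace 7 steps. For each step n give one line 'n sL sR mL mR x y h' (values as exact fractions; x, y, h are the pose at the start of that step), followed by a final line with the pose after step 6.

n=0: pose=(0,0,E); sL=60/37, sR=4/3; mL=-254/111, mR=16/111; mL+mR=-238/111 → advance -1; mR−mL=90/37 → turn +1·90°
n=1: pose=(-1,0,N); sL=3/5, sR=5/3; mL=-43/30, mR=-8/15; mL+mR=-59/30 → advance -1; mR−mL=9/10 → turn +1·90°
n=2: pose=(-1,-1,W); sL=60/97, sR=20/27; mL=-2590/2619, mR=-160/2619; mL+mR=-2750/2619 → advance -1; mR−mL=90/97 → turn +1·90°
n=3: pose=(0,-1,S); sL=30/17, sR=2/3; mL=-107/51, mR=28/51; mL+mR=-79/51 → advance -1; mR−mL=45/17 → turn +1·90°
n=4: pose=(0,0,E); sL=60/37, sR=4/3; mL=-254/111, mR=16/111; mL+mR=-238/111 → advance -1; mR−mL=90/37 → turn +1·90°
n=5: pose=(-1,0,N); sL=3/5, sR=5/3; mL=-43/30, mR=-8/15; mL+mR=-59/30 → advance -1; mR−mL=9/10 → turn +1·90°
n=6: pose=(-1,-1,W); sL=60/97, sR=20/27; mL=-2590/2619, mR=-160/2619; mL+mR=-2750/2619 → advance -1; mR−mL=90/97 → turn +1·90°

0 60/37 4/3 -254/111 16/111 0 0 E
1 3/5 5/3 -43/30 -8/15 -1 0 N
2 60/97 20/27 -2590/2619 -160/2619 -1 -1 W
3 30/17 2/3 -107/51 28/51 0 -1 S
4 60/37 4/3 -254/111 16/111 0 0 E
5 3/5 5/3 -43/30 -8/15 -1 0 N
6 60/97 20/27 -2590/2619 -160/2619 -1 -1 W
final 0 -1 S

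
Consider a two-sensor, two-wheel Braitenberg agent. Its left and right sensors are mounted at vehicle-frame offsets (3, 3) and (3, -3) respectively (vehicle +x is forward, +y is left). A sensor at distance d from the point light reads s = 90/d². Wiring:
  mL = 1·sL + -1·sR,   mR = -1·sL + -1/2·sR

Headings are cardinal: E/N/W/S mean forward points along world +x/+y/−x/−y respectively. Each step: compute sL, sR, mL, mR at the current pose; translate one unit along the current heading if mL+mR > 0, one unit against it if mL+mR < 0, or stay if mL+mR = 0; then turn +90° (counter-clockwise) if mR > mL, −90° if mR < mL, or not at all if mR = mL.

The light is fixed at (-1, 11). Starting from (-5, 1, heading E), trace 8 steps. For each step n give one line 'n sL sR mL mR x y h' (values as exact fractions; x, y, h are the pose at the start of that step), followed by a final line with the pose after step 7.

0 9/5 9/17 108/85 -351/170 -5 1 E
1 90/173 90/233 5400/40309 -28755/40309 -6 1 S
2 45/104 9/10 -243/520 -459/520 -6 2 W
3 18/17 90/37 -864/629 -1431/629 -5 2 N
4 9/5 9/17 108/85 -351/170 -5 1 E
5 90/173 90/233 5400/40309 -28755/40309 -6 1 S
6 45/104 9/10 -243/520 -459/520 -6 2 W
7 18/17 90/37 -864/629 -1431/629 -5 2 N
final -5 1 E

n=0: pose=(-5,1,E); sL=9/5, sR=9/17; mL=108/85, mR=-351/170; mL+mR=-27/34 → advance -1; mR−mL=-567/170 → turn -1·90°
n=1: pose=(-6,1,S); sL=90/173, sR=90/233; mL=5400/40309, mR=-28755/40309; mL+mR=-135/233 → advance -1; mR−mL=-34155/40309 → turn -1·90°
n=2: pose=(-6,2,W); sL=45/104, sR=9/10; mL=-243/520, mR=-459/520; mL+mR=-27/20 → advance -1; mR−mL=-27/65 → turn -1·90°
n=3: pose=(-5,2,N); sL=18/17, sR=90/37; mL=-864/629, mR=-1431/629; mL+mR=-135/37 → advance -1; mR−mL=-567/629 → turn -1·90°
n=4: pose=(-5,1,E); sL=9/5, sR=9/17; mL=108/85, mR=-351/170; mL+mR=-27/34 → advance -1; mR−mL=-567/170 → turn -1·90°
n=5: pose=(-6,1,S); sL=90/173, sR=90/233; mL=5400/40309, mR=-28755/40309; mL+mR=-135/233 → advance -1; mR−mL=-34155/40309 → turn -1·90°
n=6: pose=(-6,2,W); sL=45/104, sR=9/10; mL=-243/520, mR=-459/520; mL+mR=-27/20 → advance -1; mR−mL=-27/65 → turn -1·90°
n=7: pose=(-5,2,N); sL=18/17, sR=90/37; mL=-864/629, mR=-1431/629; mL+mR=-135/37 → advance -1; mR−mL=-567/629 → turn -1·90°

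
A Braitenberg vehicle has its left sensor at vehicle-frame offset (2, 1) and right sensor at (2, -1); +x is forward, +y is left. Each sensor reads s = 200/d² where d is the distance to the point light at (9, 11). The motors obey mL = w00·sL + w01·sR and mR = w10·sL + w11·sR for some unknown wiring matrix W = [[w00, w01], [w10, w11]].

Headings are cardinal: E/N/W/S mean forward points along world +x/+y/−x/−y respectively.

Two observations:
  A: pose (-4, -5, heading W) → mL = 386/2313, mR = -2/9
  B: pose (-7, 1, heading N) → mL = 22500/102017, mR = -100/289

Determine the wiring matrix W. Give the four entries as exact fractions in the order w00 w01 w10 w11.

obs A: pose=(-4,-5,W) → sL=100/257, sR=4/9, mL=386/2313, mR=-2/9
obs B: pose=(-7,1,N) → sL=200/353, sR=200/289, mL=22500/102017, mR=-100/289
sensor matrix S = [[100/257, 4/9], [200/353, 200/289]]; det S = 4121600/235965321
solve [mL_A; mL_B] = S·[w00; w01] and [mR_A; mR_B] = S·[w10; w11]:
  w00 = 1, w01 = -1/2, w10 = 0, w11 = -1/2

1 -1/2 0 -1/2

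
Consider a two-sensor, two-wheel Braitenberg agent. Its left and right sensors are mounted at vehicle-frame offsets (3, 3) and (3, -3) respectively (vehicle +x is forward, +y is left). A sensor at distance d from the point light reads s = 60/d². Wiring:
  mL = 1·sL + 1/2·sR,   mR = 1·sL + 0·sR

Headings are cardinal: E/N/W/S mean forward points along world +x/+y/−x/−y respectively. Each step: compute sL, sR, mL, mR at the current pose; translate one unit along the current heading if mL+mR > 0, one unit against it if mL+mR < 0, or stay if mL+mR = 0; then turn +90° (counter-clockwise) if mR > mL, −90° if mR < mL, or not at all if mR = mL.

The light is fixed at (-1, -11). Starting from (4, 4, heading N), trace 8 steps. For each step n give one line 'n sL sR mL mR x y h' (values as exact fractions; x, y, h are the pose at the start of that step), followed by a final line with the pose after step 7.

n=0: pose=(4,4,N); sL=15/82, sR=15/97; mL=1035/3977, mR=15/82; mL+mR=3525/7954 → advance +1; mR−mL=-15/194 → turn -1·90°
n=1: pose=(4,5,E); sL=12/85, sR=60/233; mL=5346/19805, mR=12/85; mL+mR=8142/19805 → advance +1; mR−mL=-30/233 → turn -1·90°
n=2: pose=(5,5,S); sL=6/25, sR=30/89; mL=909/2225, mR=6/25; mL+mR=1443/2225 → advance +1; mR−mL=-15/89 → turn -1·90°
n=3: pose=(5,4,W); sL=20/51, sR=20/111; mL=910/1887, mR=20/51; mL+mR=550/629 → advance +1; mR−mL=-10/111 → turn -1·90°
n=4: pose=(4,4,N); sL=15/82, sR=15/97; mL=1035/3977, mR=15/82; mL+mR=3525/7954 → advance +1; mR−mL=-15/194 → turn -1·90°
n=5: pose=(4,5,E); sL=12/85, sR=60/233; mL=5346/19805, mR=12/85; mL+mR=8142/19805 → advance +1; mR−mL=-30/233 → turn -1·90°
n=6: pose=(5,5,S); sL=6/25, sR=30/89; mL=909/2225, mR=6/25; mL+mR=1443/2225 → advance +1; mR−mL=-15/89 → turn -1·90°
n=7: pose=(5,4,W); sL=20/51, sR=20/111; mL=910/1887, mR=20/51; mL+mR=550/629 → advance +1; mR−mL=-10/111 → turn -1·90°

0 15/82 15/97 1035/3977 15/82 4 4 N
1 12/85 60/233 5346/19805 12/85 4 5 E
2 6/25 30/89 909/2225 6/25 5 5 S
3 20/51 20/111 910/1887 20/51 5 4 W
4 15/82 15/97 1035/3977 15/82 4 4 N
5 12/85 60/233 5346/19805 12/85 4 5 E
6 6/25 30/89 909/2225 6/25 5 5 S
7 20/51 20/111 910/1887 20/51 5 4 W
final 4 4 N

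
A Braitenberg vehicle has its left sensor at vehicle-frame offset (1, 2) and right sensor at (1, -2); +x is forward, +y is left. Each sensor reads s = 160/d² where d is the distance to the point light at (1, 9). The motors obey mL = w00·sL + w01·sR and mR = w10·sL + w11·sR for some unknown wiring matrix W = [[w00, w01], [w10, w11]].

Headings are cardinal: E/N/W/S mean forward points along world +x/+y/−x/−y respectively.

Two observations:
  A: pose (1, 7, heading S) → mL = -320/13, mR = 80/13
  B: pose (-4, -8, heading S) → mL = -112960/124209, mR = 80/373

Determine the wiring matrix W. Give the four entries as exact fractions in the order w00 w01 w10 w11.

obs A: pose=(1,7,S) → sL=160/13, sR=160/13, mL=-320/13, mR=80/13
obs B: pose=(-4,-8,S) → sL=160/333, sR=160/373, mL=-112960/124209, mR=80/373
sensor matrix S = [[160/13, 160/13], [160/333, 160/373]]; det S = -1024000/1614717
solve [mL_A; mL_B] = S·[w00; w01] and [mR_A; mR_B] = S·[w10; w11]:
  w00 = -1, w01 = -1, w10 = 0, w11 = 1/2

-1 -1 0 1/2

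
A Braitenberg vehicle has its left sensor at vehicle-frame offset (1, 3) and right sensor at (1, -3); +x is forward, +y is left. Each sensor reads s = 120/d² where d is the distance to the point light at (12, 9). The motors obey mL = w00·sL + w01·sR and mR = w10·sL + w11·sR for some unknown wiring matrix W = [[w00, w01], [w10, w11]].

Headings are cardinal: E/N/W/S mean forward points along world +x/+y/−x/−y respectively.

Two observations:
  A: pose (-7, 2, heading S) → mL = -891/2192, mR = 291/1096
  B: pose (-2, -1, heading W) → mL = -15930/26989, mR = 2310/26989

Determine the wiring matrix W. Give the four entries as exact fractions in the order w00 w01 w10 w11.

-1/2 -1 1 -1/2

obs A: pose=(-7,2,S) → sL=3/8, sR=30/137, mL=-891/2192, mR=291/1096
obs B: pose=(-2,-1,W) → sL=60/197, sR=60/137, mL=-15930/26989, mR=2310/26989
sensor matrix S = [[3/8, 30/137], [60/197, 60/137]]; det S = 5265/53978
solve [mL_A; mL_B] = S·[w00; w01] and [mR_A; mR_B] = S·[w10; w11]:
  w00 = -1/2, w01 = -1, w10 = 1, w11 = -1/2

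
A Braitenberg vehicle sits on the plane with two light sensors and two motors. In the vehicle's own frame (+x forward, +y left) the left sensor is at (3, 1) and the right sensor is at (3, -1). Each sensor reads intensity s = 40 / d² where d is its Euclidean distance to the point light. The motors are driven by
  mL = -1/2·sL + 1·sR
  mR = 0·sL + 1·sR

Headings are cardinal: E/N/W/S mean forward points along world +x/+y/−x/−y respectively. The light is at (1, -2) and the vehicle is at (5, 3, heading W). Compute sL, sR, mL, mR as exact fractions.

left sensor world pos  = (2, 2); dL² = 17
right sensor world pos = (2, 4); dR² = 37
sL = 40/17 = 40/17
sR = 40/37 = 40/37
mL = -1/2·sL + 1·sR = -60/629
mR = 0·sL + 1·sR = 40/37

40/17 40/37 -60/629 40/37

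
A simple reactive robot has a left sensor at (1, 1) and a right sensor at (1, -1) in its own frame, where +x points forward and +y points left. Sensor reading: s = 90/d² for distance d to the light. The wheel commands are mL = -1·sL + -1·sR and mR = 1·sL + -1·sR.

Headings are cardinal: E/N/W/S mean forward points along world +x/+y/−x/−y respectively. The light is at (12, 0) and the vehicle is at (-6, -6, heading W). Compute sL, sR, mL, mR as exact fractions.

9/41 45/193 -3582/7913 -108/7913

left sensor world pos  = (-7, -7); dL² = 410
right sensor world pos = (-7, -5); dR² = 386
sL = 90/410 = 9/41
sR = 90/386 = 45/193
mL = -1·sL + -1·sR = -3582/7913
mR = 1·sL + -1·sR = -108/7913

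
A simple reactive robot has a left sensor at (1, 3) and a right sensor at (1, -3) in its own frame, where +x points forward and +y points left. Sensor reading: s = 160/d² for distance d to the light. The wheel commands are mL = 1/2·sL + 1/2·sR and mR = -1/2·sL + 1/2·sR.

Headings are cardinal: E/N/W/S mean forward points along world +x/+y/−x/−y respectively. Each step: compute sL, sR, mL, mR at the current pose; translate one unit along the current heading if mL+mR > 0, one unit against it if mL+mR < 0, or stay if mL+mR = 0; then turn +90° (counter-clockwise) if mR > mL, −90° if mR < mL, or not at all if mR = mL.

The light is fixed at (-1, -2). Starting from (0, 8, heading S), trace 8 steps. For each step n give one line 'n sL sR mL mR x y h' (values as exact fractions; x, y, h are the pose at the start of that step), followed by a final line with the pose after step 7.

0 160/97 32/17 2912/1649 192/1649 0 8 S
1 40/9 10/9 25/9 -5/3 0 7 W
2 160/109 160/109 160/109 0 -1 7 N
3 16/17 16/5 176/85 96/85 -1 8 E
4 160/97 32/17 2912/1649 192/1649 0 8 S
5 40/9 10/9 25/9 -5/3 0 7 W
6 160/109 160/109 160/109 0 -1 7 N
7 16/17 16/5 176/85 96/85 -1 8 E
final 0 8 S

n=0: pose=(0,8,S); sL=160/97, sR=32/17; mL=2912/1649, mR=192/1649; mL+mR=32/17 → advance +1; mR−mL=-160/97 → turn -1·90°
n=1: pose=(0,7,W); sL=40/9, sR=10/9; mL=25/9, mR=-5/3; mL+mR=10/9 → advance +1; mR−mL=-40/9 → turn -1·90°
n=2: pose=(-1,7,N); sL=160/109, sR=160/109; mL=160/109, mR=0; mL+mR=160/109 → advance +1; mR−mL=-160/109 → turn -1·90°
n=3: pose=(-1,8,E); sL=16/17, sR=16/5; mL=176/85, mR=96/85; mL+mR=16/5 → advance +1; mR−mL=-16/17 → turn -1·90°
n=4: pose=(0,8,S); sL=160/97, sR=32/17; mL=2912/1649, mR=192/1649; mL+mR=32/17 → advance +1; mR−mL=-160/97 → turn -1·90°
n=5: pose=(0,7,W); sL=40/9, sR=10/9; mL=25/9, mR=-5/3; mL+mR=10/9 → advance +1; mR−mL=-40/9 → turn -1·90°
n=6: pose=(-1,7,N); sL=160/109, sR=160/109; mL=160/109, mR=0; mL+mR=160/109 → advance +1; mR−mL=-160/109 → turn -1·90°
n=7: pose=(-1,8,E); sL=16/17, sR=16/5; mL=176/85, mR=96/85; mL+mR=16/5 → advance +1; mR−mL=-16/17 → turn -1·90°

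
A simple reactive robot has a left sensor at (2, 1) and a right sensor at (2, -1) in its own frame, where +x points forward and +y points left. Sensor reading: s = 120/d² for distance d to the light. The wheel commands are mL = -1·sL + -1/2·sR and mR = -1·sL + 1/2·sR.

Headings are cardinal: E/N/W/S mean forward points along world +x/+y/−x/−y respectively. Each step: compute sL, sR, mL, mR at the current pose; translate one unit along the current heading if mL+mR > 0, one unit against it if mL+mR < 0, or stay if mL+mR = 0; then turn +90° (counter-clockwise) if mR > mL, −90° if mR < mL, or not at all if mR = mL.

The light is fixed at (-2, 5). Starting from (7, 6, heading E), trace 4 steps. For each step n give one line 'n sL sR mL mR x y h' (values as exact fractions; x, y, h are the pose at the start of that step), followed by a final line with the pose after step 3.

n=0: pose=(7,6,E); sL=24/25, sR=120/121; mL=-4404/3025, mR=-1404/3025; mL+mR=-48/25 → advance -1; mR−mL=120/121 → turn +1·90°
n=1: pose=(6,6,N); sL=60/29, sR=4/3; mL=-238/87, mR=-122/87; mL+mR=-120/29 → advance -1; mR−mL=4/3 → turn +1·90°
n=2: pose=(6,5,W); sL=120/37, sR=120/37; mL=-180/37, mR=-60/37; mL+mR=-240/37 → advance -1; mR−mL=120/37 → turn +1·90°
n=3: pose=(7,5,S); sL=15/13, sR=30/17; mL=-450/221, mR=-60/221; mL+mR=-30/13 → advance -1; mR−mL=30/17 → turn +1·90°

0 24/25 120/121 -4404/3025 -1404/3025 7 6 E
1 60/29 4/3 -238/87 -122/87 6 6 N
2 120/37 120/37 -180/37 -60/37 6 5 W
3 15/13 30/17 -450/221 -60/221 7 5 S
final 7 6 E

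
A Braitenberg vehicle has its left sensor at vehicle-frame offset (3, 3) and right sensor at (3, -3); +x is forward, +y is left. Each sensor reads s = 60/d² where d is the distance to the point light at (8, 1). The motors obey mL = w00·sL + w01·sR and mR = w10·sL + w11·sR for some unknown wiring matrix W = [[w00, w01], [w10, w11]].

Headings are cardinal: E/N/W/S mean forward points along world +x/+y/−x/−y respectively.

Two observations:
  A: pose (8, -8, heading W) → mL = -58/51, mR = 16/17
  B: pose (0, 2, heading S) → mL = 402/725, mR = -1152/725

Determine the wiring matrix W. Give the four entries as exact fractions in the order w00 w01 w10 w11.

1/2 -1 -1 1

obs A: pose=(8,-8,W) → sL=20/51, sR=4/3, mL=-58/51, mR=16/17
obs B: pose=(0,2,S) → sL=60/29, sR=12/25, mL=402/725, mR=-1152/725
sensor matrix S = [[20/51, 4/3], [60/29, 12/25]]; det S = -6336/2465
solve [mL_A; mL_B] = S·[w00; w01] and [mR_A; mR_B] = S·[w10; w11]:
  w00 = 1/2, w01 = -1, w10 = -1, w11 = 1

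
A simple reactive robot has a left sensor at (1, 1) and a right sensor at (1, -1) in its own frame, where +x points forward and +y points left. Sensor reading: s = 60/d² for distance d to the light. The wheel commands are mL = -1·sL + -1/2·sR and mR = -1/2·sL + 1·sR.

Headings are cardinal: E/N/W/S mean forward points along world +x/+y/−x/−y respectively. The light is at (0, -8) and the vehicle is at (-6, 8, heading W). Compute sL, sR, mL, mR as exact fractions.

30/137 30/169 -7125/23153 1575/23153

left sensor world pos  = (-7, 7); dL² = 274
right sensor world pos = (-7, 9); dR² = 338
sL = 60/274 = 30/137
sR = 60/338 = 30/169
mL = -1·sL + -1/2·sR = -7125/23153
mR = -1/2·sL + 1·sR = 1575/23153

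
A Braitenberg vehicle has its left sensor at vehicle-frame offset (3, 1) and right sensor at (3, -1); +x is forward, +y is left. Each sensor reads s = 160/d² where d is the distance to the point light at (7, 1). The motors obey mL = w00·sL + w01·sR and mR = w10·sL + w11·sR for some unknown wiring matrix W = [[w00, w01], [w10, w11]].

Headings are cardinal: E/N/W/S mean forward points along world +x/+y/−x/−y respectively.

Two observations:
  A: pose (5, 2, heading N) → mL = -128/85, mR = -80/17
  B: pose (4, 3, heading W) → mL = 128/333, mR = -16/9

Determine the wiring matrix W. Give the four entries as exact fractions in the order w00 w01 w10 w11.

1/2 -1/2 0 -1/2

obs A: pose=(5,2,N) → sL=32/5, sR=160/17, mL=-128/85, mR=-80/17
obs B: pose=(4,3,W) → sL=160/37, sR=32/9, mL=128/333, mR=-16/9
sensor matrix S = [[32/5, 160/17], [160/37, 32/9]]; det S = -507904/28305
solve [mL_A; mL_B] = S·[w00; w01] and [mR_A; mR_B] = S·[w10; w11]:
  w00 = 1/2, w01 = -1/2, w10 = 0, w11 = -1/2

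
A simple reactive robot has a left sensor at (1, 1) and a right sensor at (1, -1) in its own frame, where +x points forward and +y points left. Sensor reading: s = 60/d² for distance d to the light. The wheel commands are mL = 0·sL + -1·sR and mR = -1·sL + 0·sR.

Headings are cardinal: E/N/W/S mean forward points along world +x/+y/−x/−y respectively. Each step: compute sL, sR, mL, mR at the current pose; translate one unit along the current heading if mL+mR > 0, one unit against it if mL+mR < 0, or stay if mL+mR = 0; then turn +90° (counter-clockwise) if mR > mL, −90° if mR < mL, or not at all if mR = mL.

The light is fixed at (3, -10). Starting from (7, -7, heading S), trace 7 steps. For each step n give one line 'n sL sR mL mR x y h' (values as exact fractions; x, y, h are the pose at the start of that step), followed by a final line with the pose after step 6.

0 60/29 60/13 -60/13 -60/29 7 -7 S
1 6/5 30/17 -30/17 -6/5 7 -6 E
2 60/29 60/41 -60/41 -60/29 6 -6 N
3 15/8 3 -3 -15/8 6 -7 E
4 60/17 12/5 -12/5 -60/17 5 -7 N
5 10/3 6 -6 -10/3 5 -8 E
6 20/3 60/13 -60/13 -20/3 4 -8 N
final 4 -9 E

n=0: pose=(7,-7,S); sL=60/29, sR=60/13; mL=-60/13, mR=-60/29; mL+mR=-2520/377 → advance -1; mR−mL=960/377 → turn +1·90°
n=1: pose=(7,-6,E); sL=6/5, sR=30/17; mL=-30/17, mR=-6/5; mL+mR=-252/85 → advance -1; mR−mL=48/85 → turn +1·90°
n=2: pose=(6,-6,N); sL=60/29, sR=60/41; mL=-60/41, mR=-60/29; mL+mR=-4200/1189 → advance -1; mR−mL=-720/1189 → turn -1·90°
n=3: pose=(6,-7,E); sL=15/8, sR=3; mL=-3, mR=-15/8; mL+mR=-39/8 → advance -1; mR−mL=9/8 → turn +1·90°
n=4: pose=(5,-7,N); sL=60/17, sR=12/5; mL=-12/5, mR=-60/17; mL+mR=-504/85 → advance -1; mR−mL=-96/85 → turn -1·90°
n=5: pose=(5,-8,E); sL=10/3, sR=6; mL=-6, mR=-10/3; mL+mR=-28/3 → advance -1; mR−mL=8/3 → turn +1·90°
n=6: pose=(4,-8,N); sL=20/3, sR=60/13; mL=-60/13, mR=-20/3; mL+mR=-440/39 → advance -1; mR−mL=-80/39 → turn -1·90°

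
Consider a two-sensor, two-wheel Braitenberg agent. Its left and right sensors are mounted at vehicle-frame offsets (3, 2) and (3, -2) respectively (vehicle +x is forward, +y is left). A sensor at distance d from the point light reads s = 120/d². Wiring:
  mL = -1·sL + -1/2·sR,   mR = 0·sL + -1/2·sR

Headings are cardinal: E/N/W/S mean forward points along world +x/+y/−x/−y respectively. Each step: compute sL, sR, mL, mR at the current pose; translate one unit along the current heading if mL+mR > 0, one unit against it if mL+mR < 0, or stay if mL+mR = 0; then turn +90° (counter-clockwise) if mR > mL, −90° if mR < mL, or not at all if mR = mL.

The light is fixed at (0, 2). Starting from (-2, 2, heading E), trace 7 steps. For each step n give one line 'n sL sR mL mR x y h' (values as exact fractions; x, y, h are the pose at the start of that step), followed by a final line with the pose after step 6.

n=0: pose=(-2,2,E); sL=24, sR=24; mL=-36, mR=-12; mL+mR=-48 → advance -1; mR−mL=24 → turn +1·90°
n=1: pose=(-3,2,N); sL=60/17, sR=12; mL=-162/17, mR=-6; mL+mR=-264/17 → advance -1; mR−mL=60/17 → turn +1·90°
n=2: pose=(-3,1,W); sL=8/3, sR=120/37; mL=-476/111, mR=-60/37; mL+mR=-656/111 → advance -1; mR−mL=8/3 → turn +1·90°
n=3: pose=(-2,1,S); sL=15/2, sR=15/4; mL=-75/8, mR=-15/8; mL+mR=-45/4 → advance -1; mR−mL=15/2 → turn +1·90°
n=4: pose=(-2,2,E); sL=24, sR=24; mL=-36, mR=-12; mL+mR=-48 → advance -1; mR−mL=24 → turn +1·90°
n=5: pose=(-3,2,N); sL=60/17, sR=12; mL=-162/17, mR=-6; mL+mR=-264/17 → advance -1; mR−mL=60/17 → turn +1·90°
n=6: pose=(-3,1,W); sL=8/3, sR=120/37; mL=-476/111, mR=-60/37; mL+mR=-656/111 → advance -1; mR−mL=8/3 → turn +1·90°

0 24 24 -36 -12 -2 2 E
1 60/17 12 -162/17 -6 -3 2 N
2 8/3 120/37 -476/111 -60/37 -3 1 W
3 15/2 15/4 -75/8 -15/8 -2 1 S
4 24 24 -36 -12 -2 2 E
5 60/17 12 -162/17 -6 -3 2 N
6 8/3 120/37 -476/111 -60/37 -3 1 W
final -2 1 S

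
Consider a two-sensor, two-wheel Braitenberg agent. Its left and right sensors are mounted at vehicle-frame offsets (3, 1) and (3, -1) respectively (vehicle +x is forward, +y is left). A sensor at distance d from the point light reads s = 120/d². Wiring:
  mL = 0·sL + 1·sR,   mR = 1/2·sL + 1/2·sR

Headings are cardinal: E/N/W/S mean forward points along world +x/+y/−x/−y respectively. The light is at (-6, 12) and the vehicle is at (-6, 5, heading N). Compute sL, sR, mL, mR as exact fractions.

left sensor world pos  = (-7, 8); dL² = 17
right sensor world pos = (-5, 8); dR² = 17
sL = 120/17 = 120/17
sR = 120/17 = 120/17
mL = 0·sL + 1·sR = 120/17
mR = 1/2·sL + 1/2·sR = 120/17

120/17 120/17 120/17 120/17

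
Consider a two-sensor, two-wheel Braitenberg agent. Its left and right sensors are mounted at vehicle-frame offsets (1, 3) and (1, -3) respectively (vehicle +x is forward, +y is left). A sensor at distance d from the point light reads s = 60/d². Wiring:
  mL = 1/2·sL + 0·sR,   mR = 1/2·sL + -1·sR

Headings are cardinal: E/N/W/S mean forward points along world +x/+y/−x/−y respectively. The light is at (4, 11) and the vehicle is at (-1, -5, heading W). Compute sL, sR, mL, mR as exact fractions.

60/397 12/41 30/397 -3534/16277

left sensor world pos  = (-2, -8); dL² = 397
right sensor world pos = (-2, -2); dR² = 205
sL = 60/397 = 60/397
sR = 60/205 = 12/41
mL = 1/2·sL + 0·sR = 30/397
mR = 1/2·sL + -1·sR = -3534/16277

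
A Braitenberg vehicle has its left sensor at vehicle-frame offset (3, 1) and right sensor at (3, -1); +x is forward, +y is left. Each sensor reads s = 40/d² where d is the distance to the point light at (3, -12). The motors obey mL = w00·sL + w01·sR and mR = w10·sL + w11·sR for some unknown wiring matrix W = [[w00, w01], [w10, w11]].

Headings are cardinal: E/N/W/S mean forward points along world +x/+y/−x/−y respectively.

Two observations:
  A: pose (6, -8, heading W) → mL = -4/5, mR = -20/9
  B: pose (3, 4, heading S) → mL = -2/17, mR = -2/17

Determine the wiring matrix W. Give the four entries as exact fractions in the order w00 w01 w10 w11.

obs A: pose=(6,-8,W) → sL=40/9, sR=8/5, mL=-4/5, mR=-20/9
obs B: pose=(3,4,S) → sL=4/17, sR=4/17, mL=-2/17, mR=-2/17
sensor matrix S = [[40/9, 8/5], [4/17, 4/17]]; det S = 512/765
solve [mL_A; mL_B] = S·[w00; w01] and [mR_A; mR_B] = S·[w10; w11]:
  w00 = 0, w01 = -1/2, w10 = -1/2, w11 = 0

0 -1/2 -1/2 0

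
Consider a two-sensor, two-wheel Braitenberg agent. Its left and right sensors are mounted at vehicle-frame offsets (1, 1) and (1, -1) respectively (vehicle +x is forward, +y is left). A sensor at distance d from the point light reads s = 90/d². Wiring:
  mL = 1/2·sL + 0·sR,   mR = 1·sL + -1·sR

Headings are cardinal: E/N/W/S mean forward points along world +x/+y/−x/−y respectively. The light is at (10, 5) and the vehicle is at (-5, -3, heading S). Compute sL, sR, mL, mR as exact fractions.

left sensor world pos  = (-4, -4); dL² = 277
right sensor world pos = (-6, -4); dR² = 337
sL = 90/277 = 90/277
sR = 90/337 = 90/337
mL = 1/2·sL + 0·sR = 45/277
mR = 1·sL + -1·sR = 5400/93349

90/277 90/337 45/277 5400/93349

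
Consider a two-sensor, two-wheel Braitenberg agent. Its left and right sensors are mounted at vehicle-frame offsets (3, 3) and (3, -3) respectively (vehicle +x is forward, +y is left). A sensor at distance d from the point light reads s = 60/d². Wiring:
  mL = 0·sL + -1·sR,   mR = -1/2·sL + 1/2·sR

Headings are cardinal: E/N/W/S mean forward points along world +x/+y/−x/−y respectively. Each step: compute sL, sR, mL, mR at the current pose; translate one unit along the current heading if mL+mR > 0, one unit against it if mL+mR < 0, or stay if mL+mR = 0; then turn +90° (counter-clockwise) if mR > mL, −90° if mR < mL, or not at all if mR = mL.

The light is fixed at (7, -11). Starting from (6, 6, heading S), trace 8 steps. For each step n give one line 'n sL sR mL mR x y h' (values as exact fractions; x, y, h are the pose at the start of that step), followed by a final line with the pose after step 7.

0 3/10 15/53 -15/53 -9/1060 6 6 S
1 12/89 60/229 -60/229 1296/20381 6 7 E
2 30/233 30/221 -30/221 180/51493 5 7 N
3 60/221 12/85 -12/85 -72/1105 5 6 W
4 3/10 15/53 -15/53 -9/1060 6 6 S
5 12/89 60/229 -60/229 1296/20381 6 7 E
6 30/233 30/221 -30/221 180/51493 5 7 N
7 60/221 12/85 -12/85 -72/1105 5 6 W
final 6 6 S

n=0: pose=(6,6,S); sL=3/10, sR=15/53; mL=-15/53, mR=-9/1060; mL+mR=-309/1060 → advance -1; mR−mL=291/1060 → turn +1·90°
n=1: pose=(6,7,E); sL=12/89, sR=60/229; mL=-60/229, mR=1296/20381; mL+mR=-4044/20381 → advance -1; mR−mL=6636/20381 → turn +1·90°
n=2: pose=(5,7,N); sL=30/233, sR=30/221; mL=-30/221, mR=180/51493; mL+mR=-6810/51493 → advance -1; mR−mL=7170/51493 → turn +1·90°
n=3: pose=(5,6,W); sL=60/221, sR=12/85; mL=-12/85, mR=-72/1105; mL+mR=-228/1105 → advance -1; mR−mL=84/1105 → turn +1·90°
n=4: pose=(6,6,S); sL=3/10, sR=15/53; mL=-15/53, mR=-9/1060; mL+mR=-309/1060 → advance -1; mR−mL=291/1060 → turn +1·90°
n=5: pose=(6,7,E); sL=12/89, sR=60/229; mL=-60/229, mR=1296/20381; mL+mR=-4044/20381 → advance -1; mR−mL=6636/20381 → turn +1·90°
n=6: pose=(5,7,N); sL=30/233, sR=30/221; mL=-30/221, mR=180/51493; mL+mR=-6810/51493 → advance -1; mR−mL=7170/51493 → turn +1·90°
n=7: pose=(5,6,W); sL=60/221, sR=12/85; mL=-12/85, mR=-72/1105; mL+mR=-228/1105 → advance -1; mR−mL=84/1105 → turn +1·90°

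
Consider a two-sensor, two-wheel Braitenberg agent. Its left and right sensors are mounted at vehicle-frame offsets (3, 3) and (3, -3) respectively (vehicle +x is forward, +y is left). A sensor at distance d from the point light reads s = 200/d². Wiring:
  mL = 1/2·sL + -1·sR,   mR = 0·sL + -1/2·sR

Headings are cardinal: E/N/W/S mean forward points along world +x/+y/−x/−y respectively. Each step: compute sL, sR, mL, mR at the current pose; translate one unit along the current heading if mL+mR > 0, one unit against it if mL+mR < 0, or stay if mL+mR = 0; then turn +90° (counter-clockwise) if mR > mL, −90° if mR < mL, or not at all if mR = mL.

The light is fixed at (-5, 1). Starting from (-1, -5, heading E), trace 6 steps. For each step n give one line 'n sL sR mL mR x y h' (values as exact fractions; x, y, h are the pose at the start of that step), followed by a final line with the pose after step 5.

0 100/29 20/13 70/377 -10/13 -1 -5 E
1 200/117 200/81 -1700/1053 -100/81 -2 -5 S
2 5 2 1/2 -1 -2 -4 E
3 200/89 40/13 -2260/1157 -20/13 -3 -4 S
4 100/13 100/37 550/481 -50/37 -3 -3 E
5 40/13 200/53 -1540/689 -100/53 -4 -3 S
final -4 -2 E

n=0: pose=(-1,-5,E); sL=100/29, sR=20/13; mL=70/377, mR=-10/13; mL+mR=-220/377 → advance -1; mR−mL=-360/377 → turn -1·90°
n=1: pose=(-2,-5,S); sL=200/117, sR=200/81; mL=-1700/1053, mR=-100/81; mL+mR=-1000/351 → advance -1; mR−mL=400/1053 → turn +1·90°
n=2: pose=(-2,-4,E); sL=5, sR=2; mL=1/2, mR=-1; mL+mR=-1/2 → advance -1; mR−mL=-3/2 → turn -1·90°
n=3: pose=(-3,-4,S); sL=200/89, sR=40/13; mL=-2260/1157, mR=-20/13; mL+mR=-4040/1157 → advance -1; mR−mL=480/1157 → turn +1·90°
n=4: pose=(-3,-3,E); sL=100/13, sR=100/37; mL=550/481, mR=-50/37; mL+mR=-100/481 → advance -1; mR−mL=-1200/481 → turn -1·90°
n=5: pose=(-4,-3,S); sL=40/13, sR=200/53; mL=-1540/689, mR=-100/53; mL+mR=-2840/689 → advance -1; mR−mL=240/689 → turn +1·90°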